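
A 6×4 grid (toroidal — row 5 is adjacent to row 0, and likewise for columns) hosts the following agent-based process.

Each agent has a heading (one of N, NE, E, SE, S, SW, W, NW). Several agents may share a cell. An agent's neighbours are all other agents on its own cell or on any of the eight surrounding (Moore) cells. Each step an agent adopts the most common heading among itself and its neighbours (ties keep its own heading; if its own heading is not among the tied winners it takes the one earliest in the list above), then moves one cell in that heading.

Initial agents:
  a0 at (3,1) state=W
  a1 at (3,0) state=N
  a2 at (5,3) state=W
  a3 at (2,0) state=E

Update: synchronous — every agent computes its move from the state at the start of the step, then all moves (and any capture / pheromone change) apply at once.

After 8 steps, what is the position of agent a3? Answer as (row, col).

(2, 0)

t=1: a0@(3,0):W a1@(2,0):N a2@(5,2):W a3@(2,1):E
t=2: a0@(3,3):W a1@(1,0):N a2@(5,1):W a3@(2,2):E
t=3: a0@(3,2):W a1@(0,0):N a2@(5,0):W a3@(2,3):E
t=4: a0@(3,1):W a1@(5,0):N a2@(5,3):W a3@(2,0):E
t=5: a0@(3,0):W a1@(4,0):N a2@(5,2):W a3@(2,1):E
t=6: a0@(3,3):W a1@(3,0):N a2@(5,1):W a3@(2,2):E
t=7: a0@(3,2):W a1@(2,0):N a2@(5,0):W a3@(2,3):E
t=8: a0@(3,1):W a1@(1,0):N a2@(5,3):W a3@(2,0):E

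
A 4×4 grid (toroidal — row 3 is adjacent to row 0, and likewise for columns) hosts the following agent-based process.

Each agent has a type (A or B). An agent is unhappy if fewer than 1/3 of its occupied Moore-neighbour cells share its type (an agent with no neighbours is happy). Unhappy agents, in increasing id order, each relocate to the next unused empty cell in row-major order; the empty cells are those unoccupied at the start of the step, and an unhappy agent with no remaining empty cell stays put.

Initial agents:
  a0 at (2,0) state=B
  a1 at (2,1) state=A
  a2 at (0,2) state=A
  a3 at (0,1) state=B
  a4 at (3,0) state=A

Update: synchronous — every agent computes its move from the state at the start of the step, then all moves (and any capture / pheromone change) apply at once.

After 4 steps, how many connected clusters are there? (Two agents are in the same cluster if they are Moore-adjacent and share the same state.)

t=1: a0@(0,0):B a1@(2,1):A a2@(0,3):A a3@(1,0):B a4@(3,0):A
t=2: (unchanged — steady state)

2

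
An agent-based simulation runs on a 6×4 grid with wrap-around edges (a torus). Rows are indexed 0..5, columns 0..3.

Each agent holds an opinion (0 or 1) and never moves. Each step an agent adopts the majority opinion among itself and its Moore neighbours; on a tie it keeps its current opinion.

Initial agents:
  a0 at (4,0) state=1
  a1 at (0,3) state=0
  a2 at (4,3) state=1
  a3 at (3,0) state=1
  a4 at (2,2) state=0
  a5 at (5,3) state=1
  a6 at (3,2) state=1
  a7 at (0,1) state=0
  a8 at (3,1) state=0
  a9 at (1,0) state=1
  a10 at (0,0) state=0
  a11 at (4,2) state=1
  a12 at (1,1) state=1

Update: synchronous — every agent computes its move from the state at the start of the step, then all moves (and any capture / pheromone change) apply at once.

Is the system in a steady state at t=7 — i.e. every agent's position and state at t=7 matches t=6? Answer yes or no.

t=1: a0@(4,0):1 a1@(0,3):0 a2@(4,3):1 a3@(3,0):1 a4@(2,2):0 a5@(5,3):1 a6@(3,2):1 a7@(0,1):0 a8@(3,1):1 a9@(1,0):0 a10@(0,0):0 a11@(4,2):1 a12@(1,1):0
t=2: (unchanged — steady state)

yes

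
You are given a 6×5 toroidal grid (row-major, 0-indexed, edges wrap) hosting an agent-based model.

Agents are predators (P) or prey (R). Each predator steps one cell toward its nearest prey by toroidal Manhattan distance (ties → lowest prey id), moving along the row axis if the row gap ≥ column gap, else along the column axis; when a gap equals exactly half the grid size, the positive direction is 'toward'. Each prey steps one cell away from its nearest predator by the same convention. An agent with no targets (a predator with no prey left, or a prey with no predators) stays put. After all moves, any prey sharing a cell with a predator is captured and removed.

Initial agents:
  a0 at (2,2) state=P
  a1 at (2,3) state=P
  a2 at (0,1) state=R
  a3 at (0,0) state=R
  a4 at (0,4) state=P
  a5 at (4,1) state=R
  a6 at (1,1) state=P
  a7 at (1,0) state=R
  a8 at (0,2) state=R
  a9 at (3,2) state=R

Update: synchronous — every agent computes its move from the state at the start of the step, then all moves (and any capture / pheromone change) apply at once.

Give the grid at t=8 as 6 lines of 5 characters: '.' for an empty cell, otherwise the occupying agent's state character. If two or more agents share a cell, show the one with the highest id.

t=1: a0@(3,2):P a1@(3,3):P a2@(5,1):R a4@(0,0):P a5@(5,1):R a6@(0,1):P a7@(1,4):R a8@(5,2):R a9@(4,2):R
t=2: a0@(4,2):P a1@(4,3):P a2@(4,1):R a4@(5,0):P a5@(4,1):R a6@(5,1):P a7@(2,4):R a8@(0,2):R a9@(5,2):R
t=3: a0@(4,1):P a1@(4,2):P a4@(4,0):P a6@(4,1):P a7@(1,4):R a8@(1,2):R a9@(0,2):R
t=4: a0@(5,1):P a1@(5,2):P a4@(5,0):P a6@(5,1):P a7@(0,4):R a8@(0,2):R a9@(1,2):R
t=5: a0@(0,1):P a1@(0,2):P a4@(0,0):P a6@(0,1):P a7@(1,4):R a8@(1,2):R a9@(2,2):R
t=6: a0@(1,1):P a1@(1,2):P a4@(1,0):P a6@(1,1):P a7@(2,4):R a8@(2,2):R a9@(3,2):R
t=7: a0@(2,1):P a1@(2,2):P a4@(2,0):P a6@(2,1):P a7@(3,4):R a8@(3,2):R a9@(4,2):R
t=8: a0@(3,1):P a1@(3,2):P a4@(3,0):P a6@(3,1):P a7@(4,4):R a8@(4,2):R a9@(5,2):R

.....
.....
.....
PPP..
..R.R
..R..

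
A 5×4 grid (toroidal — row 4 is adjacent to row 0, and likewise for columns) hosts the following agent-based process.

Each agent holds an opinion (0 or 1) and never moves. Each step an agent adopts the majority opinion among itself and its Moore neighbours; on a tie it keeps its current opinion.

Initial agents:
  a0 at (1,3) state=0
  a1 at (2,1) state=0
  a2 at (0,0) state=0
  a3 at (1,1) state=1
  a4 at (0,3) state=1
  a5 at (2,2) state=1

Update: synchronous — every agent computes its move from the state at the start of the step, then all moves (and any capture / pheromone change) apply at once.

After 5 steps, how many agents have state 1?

t=1: a0@(1,3):0 a1@(2,1):1 a2@(0,0):0 a3@(1,1):1 a4@(0,3):0 a5@(2,2):1
t=2: (unchanged — steady state)

3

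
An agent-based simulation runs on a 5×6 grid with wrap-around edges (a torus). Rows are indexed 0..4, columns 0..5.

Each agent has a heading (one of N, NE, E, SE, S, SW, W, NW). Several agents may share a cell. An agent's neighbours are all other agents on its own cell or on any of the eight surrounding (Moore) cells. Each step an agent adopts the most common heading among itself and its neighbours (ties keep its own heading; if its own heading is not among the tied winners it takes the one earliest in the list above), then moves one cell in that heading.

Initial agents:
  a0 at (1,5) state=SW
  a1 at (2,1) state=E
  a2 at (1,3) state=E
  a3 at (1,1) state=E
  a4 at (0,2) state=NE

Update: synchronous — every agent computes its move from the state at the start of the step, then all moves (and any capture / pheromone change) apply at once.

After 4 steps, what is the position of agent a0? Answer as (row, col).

t=1: a0@(2,4):SW a1@(2,2):E a2@(1,4):E a3@(1,2):E a4@(0,3):E
t=2: a0@(3,3):SW a1@(2,3):E a2@(1,5):E a3@(1,3):E a4@(0,4):E
t=3: a0@(4,2):SW a1@(2,4):E a2@(1,0):E a3@(1,4):E a4@(0,5):E
t=4: a0@(0,1):SW a1@(2,5):E a2@(1,1):E a3@(1,5):E a4@(0,0):E

(0, 1)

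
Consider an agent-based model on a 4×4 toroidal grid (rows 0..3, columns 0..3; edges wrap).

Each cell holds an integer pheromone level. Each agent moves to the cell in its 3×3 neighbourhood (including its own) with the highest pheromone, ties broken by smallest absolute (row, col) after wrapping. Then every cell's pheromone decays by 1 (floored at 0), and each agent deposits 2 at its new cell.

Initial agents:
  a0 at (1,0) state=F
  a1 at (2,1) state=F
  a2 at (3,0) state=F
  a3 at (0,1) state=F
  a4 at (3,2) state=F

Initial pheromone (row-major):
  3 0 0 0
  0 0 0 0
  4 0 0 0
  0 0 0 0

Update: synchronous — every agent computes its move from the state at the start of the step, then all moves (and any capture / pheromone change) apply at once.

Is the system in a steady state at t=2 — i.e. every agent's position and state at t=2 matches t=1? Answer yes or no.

no

t=1: a0@(2,0) a1@(2,0) a2@(2,0) a3@(0,0) a4@(0,1) | pheromone: 4 2 0 0 / 0 0 0 0 / 9 0 0 0 / 0 0 0 0
t=2: a0@(2,0) a1@(2,0) a2@(2,0) a3@(0,0) a4@(0,0) | pheromone: 7 1 0 0 / 0 0 0 0 / 14 0 0 0 / 0 0 0 0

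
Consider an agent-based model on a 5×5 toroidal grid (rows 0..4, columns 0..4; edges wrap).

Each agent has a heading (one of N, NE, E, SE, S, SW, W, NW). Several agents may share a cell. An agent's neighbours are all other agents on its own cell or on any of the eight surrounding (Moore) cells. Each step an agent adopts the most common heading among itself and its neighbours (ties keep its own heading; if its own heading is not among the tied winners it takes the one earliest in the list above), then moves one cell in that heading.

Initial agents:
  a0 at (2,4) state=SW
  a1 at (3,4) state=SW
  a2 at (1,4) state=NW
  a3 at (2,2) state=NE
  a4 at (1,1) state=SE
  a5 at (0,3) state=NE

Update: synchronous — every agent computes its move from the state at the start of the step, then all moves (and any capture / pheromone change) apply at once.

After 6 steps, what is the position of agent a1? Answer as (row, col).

t=1: a0@(3,3):SW a1@(4,3):SW a2@(0,3):NW a3@(1,3):NE a4@(2,2):SE a5@(4,4):NE
t=2: a0@(4,2):SW a1@(0,2):SW a2@(4,4):NE a3@(0,4):NE a4@(3,3):SE a5@(0,3):SW
t=3: a0@(0,1):SW a1@(1,1):SW a2@(3,0):NE a3@(4,0):NE a4@(4,4):SE a5@(1,2):SW
t=4: a0@(1,0):SW a1@(2,0):SW a2@(2,1):NE a3@(3,1):NE a4@(3,0):NE a5@(2,1):SW
t=5: a0@(2,4):SW a1@(3,4):SW a2@(1,2):NE a3@(2,2):NE a4@(2,1):NE a5@(3,0):SW
t=6: a0@(3,3):SW a1@(4,3):SW a2@(0,3):NE a3@(1,3):NE a4@(1,2):NE a5@(4,4):SW

(4, 3)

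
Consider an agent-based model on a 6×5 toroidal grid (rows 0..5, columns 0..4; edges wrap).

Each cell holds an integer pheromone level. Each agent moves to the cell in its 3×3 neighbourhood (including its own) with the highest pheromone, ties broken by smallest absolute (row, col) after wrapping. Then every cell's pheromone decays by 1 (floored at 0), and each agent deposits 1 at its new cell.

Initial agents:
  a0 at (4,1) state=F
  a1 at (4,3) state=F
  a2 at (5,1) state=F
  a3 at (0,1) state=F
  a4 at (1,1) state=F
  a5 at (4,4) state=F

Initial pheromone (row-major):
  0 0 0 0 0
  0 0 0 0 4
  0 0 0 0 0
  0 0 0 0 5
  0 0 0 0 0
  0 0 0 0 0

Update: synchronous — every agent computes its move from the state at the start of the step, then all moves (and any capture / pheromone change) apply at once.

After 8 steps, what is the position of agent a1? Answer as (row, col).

(3, 4)

t=1: a0@(3,0) a1@(3,4) a2@(0,0) a3@(0,0) a4@(0,0) a5@(3,4) | pheromone: 3 0 0 0 0 / 0 0 0 0 3 / 0 0 0 0 0 / 1 0 0 0 6 / 0 0 0 0 0 / 0 0 0 0 0
t=2: a0@(3,4) a1@(3,4) a2@(0,0) a3@(0,0) a4@(0,0) a5@(3,4) | pheromone: 5 0 0 0 0 / 0 0 0 0 2 / 0 0 0 0 0 / 0 0 0 0 8 / 0 0 0 0 0 / 0 0 0 0 0
t=3: a0@(3,4) a1@(3,4) a2@(0,0) a3@(0,0) a4@(0,0) a5@(3,4) | pheromone: 7 0 0 0 0 / 0 0 0 0 1 / 0 0 0 0 0 / 0 0 0 0 10 / 0 0 0 0 0 / 0 0 0 0 0
t=4: a0@(3,4) a1@(3,4) a2@(0,0) a3@(0,0) a4@(0,0) a5@(3,4) | pheromone: 9 0 0 0 0 / 0 0 0 0 0 / 0 0 0 0 0 / 0 0 0 0 12 / 0 0 0 0 0 / 0 0 0 0 0
t=5: a0@(3,4) a1@(3,4) a2@(0,0) a3@(0,0) a4@(0,0) a5@(3,4) | pheromone: 11 0 0 0 0 / 0 0 0 0 0 / 0 0 0 0 0 / 0 0 0 0 14 / 0 0 0 0 0 / 0 0 0 0 0
t=6: a0@(3,4) a1@(3,4) a2@(0,0) a3@(0,0) a4@(0,0) a5@(3,4) | pheromone: 13 0 0 0 0 / 0 0 0 0 0 / 0 0 0 0 0 / 0 0 0 0 16 / 0 0 0 0 0 / 0 0 0 0 0
t=7: a0@(3,4) a1@(3,4) a2@(0,0) a3@(0,0) a4@(0,0) a5@(3,4) | pheromone: 15 0 0 0 0 / 0 0 0 0 0 / 0 0 0 0 0 / 0 0 0 0 18 / 0 0 0 0 0 / 0 0 0 0 0
t=8: a0@(3,4) a1@(3,4) a2@(0,0) a3@(0,0) a4@(0,0) a5@(3,4) | pheromone: 17 0 0 0 0 / 0 0 0 0 0 / 0 0 0 0 0 / 0 0 0 0 20 / 0 0 0 0 0 / 0 0 0 0 0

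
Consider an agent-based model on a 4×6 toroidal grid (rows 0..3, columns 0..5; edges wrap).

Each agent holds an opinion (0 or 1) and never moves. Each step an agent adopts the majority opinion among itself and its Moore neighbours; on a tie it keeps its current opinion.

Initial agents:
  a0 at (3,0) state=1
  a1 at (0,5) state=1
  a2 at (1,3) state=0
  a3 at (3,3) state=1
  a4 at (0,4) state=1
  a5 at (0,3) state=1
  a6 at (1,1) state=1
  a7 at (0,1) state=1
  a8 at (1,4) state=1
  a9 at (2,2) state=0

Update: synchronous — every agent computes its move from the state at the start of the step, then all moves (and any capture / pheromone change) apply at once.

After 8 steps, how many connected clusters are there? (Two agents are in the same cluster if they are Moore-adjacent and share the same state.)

t=1: a0@(3,0):1 a1@(0,5):1 a2@(1,3):1 a3@(3,3):1 a4@(0,4):1 a5@(0,3):1 a6@(1,1):1 a7@(0,1):1 a8@(1,4):1 a9@(2,2):0
t=2: a0@(3,0):1 a1@(0,5):1 a2@(1,3):1 a3@(3,3):1 a4@(0,4):1 a5@(0,3):1 a6@(1,1):1 a7@(0,1):1 a8@(1,4):1 a9@(2,2):1
t=3: (unchanged — steady state)

1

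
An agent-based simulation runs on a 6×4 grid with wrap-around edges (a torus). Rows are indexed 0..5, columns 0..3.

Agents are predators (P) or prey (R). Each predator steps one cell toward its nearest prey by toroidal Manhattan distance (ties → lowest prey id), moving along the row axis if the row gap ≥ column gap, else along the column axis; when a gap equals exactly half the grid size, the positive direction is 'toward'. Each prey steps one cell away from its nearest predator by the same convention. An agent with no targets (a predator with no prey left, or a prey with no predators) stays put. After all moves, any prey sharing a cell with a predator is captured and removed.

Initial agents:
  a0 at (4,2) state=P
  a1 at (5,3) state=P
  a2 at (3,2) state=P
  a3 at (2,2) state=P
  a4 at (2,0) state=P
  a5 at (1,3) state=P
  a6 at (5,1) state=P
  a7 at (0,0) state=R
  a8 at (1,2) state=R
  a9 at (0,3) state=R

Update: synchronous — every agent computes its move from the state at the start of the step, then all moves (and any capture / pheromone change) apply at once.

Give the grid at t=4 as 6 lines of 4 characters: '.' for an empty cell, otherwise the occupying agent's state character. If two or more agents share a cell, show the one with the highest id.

....
....
..P.
..PP
...R
....

t=1: a0@(5,2):P a1@(0,3):P a2@(2,2):P a3@(1,2):P a4@(1,0):P a5@(1,2):P a6@(0,1):P a8@(0,2):R a9@(1,3):R
t=2: a0@(0,2):P a1@(0,2):P a2@(1,2):P a3@(0,2):P a4@(1,3):P a5@(0,2):P a6@(0,2):P a9@(2,3):R
t=3: a0@(1,2):P a1@(1,2):P a2@(2,2):P a3@(1,2):P a4@(2,3):P a5@(1,2):P a6@(1,2):P a9@(3,3):R
t=4: a0@(2,2):P a1@(2,2):P a2@(3,2):P a3@(2,2):P a4@(3,3):P a5@(2,2):P a6@(2,2):P a9@(4,3):R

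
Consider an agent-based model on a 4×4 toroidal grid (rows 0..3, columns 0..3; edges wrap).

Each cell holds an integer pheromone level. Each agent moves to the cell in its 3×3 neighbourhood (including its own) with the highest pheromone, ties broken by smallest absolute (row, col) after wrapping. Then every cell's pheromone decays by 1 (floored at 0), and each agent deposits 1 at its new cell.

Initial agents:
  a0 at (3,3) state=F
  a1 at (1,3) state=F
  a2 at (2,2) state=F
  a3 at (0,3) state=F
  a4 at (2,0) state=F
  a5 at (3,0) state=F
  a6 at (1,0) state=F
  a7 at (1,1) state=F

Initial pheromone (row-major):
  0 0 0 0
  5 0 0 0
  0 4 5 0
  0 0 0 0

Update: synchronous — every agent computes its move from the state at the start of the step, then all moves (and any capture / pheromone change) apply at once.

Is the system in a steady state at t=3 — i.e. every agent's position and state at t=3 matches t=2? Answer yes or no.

yes

t=1: a0@(2,2) a1@(1,0) a2@(2,2) a3@(1,0) a4@(1,0) a5@(2,1) a6@(1,0) a7@(1,0) | pheromone: 0 0 0 0 / 9 0 0 0 / 0 4 6 0 / 0 0 0 0
t=2: a0@(2,2) a1@(1,0) a2@(2,2) a3@(1,0) a4@(1,0) a5@(1,0) a6@(1,0) a7@(1,0) | pheromone: 0 0 0 0 / 14 0 0 0 / 0 3 7 0 / 0 0 0 0
t=3: a0@(2,2) a1@(1,0) a2@(2,2) a3@(1,0) a4@(1,0) a5@(1,0) a6@(1,0) a7@(1,0) | pheromone: 0 0 0 0 / 19 0 0 0 / 0 2 8 0 / 0 0 0 0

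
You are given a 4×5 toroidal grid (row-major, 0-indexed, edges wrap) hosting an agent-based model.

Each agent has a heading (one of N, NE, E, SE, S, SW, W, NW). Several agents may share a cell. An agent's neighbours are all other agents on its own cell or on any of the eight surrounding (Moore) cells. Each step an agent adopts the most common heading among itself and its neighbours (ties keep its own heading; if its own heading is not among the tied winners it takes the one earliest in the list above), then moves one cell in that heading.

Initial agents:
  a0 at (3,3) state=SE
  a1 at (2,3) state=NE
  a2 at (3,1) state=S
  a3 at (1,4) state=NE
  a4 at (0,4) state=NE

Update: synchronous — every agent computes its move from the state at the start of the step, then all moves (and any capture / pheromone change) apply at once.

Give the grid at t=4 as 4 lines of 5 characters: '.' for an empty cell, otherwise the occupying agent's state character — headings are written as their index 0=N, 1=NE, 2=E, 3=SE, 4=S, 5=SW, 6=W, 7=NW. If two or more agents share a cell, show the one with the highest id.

t=1: a0@(2,4):NE a1@(1,4):NE a2@(0,1):S a3@(0,0):NE a4@(3,0):NE
t=2: a0@(1,0):NE a1@(0,0):NE a2@(3,2):NE a3@(3,1):NE a4@(2,1):NE
t=3: a0@(0,1):NE a1@(3,1):NE a2@(2,3):NE a3@(2,2):NE a4@(1,2):NE
t=4: a0@(3,2):NE a1@(2,2):NE a2@(1,4):NE a3@(1,3):NE a4@(0,3):NE

...1.
...11
..1..
..1..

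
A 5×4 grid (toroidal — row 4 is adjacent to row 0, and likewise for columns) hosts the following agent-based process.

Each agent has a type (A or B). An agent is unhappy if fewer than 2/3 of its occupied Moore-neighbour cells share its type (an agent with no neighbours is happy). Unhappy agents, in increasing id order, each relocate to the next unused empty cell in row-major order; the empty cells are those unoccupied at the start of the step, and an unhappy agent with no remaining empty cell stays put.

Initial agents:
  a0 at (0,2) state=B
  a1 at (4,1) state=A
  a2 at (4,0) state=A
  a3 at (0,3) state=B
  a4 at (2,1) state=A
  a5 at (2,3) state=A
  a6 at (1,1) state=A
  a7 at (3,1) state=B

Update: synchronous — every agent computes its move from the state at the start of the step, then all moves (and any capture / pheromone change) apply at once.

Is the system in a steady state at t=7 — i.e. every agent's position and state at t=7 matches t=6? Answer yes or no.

t=1: a0@(0,0):B a1@(0,1):A a2@(1,0):A a3@(1,2):B a4@(1,3):A a5@(2,3):A a6@(2,0):A a7@(2,2):B
t=2: a0@(0,2):B a1@(0,3):A a2@(1,0):A a3@(1,1):B a4@(2,1):A a5@(3,0):A a6@(2,0):A a7@(3,1):B
t=3: a0@(0,0):B a1@(0,1):A a2@(1,0):A a3@(1,2):B a4@(1,3):A a5@(3,0):A a6@(2,2):A a7@(2,3):B
t=4: a0@(0,2):B a1@(0,3):A a2@(1,1):A a3@(2,0):B a4@(2,1):A a5@(3,1):A a6@(3,2):A a7@(3,3):B
t=5: a0@(0,0):B a1@(0,1):A a2@(1,0):A a3@(1,2):B a4@(2,1):A a5@(3,1):A a6@(3,2):A a7@(1,3):B
t=6: a0@(0,2):B a1@(0,3):A a2@(1,1):A a3@(2,0):B a4@(2,1):A a5@(3,1):A a6@(3,2):A a7@(1,3):B
t=7: a0@(0,0):B a1@(0,1):A a2@(1,0):A a3@(1,2):B a4@(2,1):A a5@(3,1):A a6@(3,2):A a7@(1,3):B

no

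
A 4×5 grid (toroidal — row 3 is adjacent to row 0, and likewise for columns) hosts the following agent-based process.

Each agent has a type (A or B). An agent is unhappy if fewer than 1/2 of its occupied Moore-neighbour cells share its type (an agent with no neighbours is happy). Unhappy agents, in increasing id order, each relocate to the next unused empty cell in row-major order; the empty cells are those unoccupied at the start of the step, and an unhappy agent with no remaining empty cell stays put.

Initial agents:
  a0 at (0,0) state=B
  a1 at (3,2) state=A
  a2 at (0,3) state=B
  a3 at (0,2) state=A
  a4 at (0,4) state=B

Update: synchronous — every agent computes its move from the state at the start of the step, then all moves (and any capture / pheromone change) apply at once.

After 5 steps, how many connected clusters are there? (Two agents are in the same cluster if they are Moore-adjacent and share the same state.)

t=1: a0@(0,0):B a1@(3,2):A a2@(0,1):B a3@(0,2):A a4@(0,4):B
t=2: a0@(0,0):B a1@(3,2):A a2@(0,3):B a3@(0,2):A a4@(0,4):B
t=3: a0@(0,0):B a1@(3,2):A a2@(0,1):B a3@(0,2):A a4@(0,4):B
t=4: a0@(0,0):B a1@(3,2):A a2@(0,3):B a3@(0,2):A a4@(0,4):B
t=5: a0@(0,0):B a1@(3,2):A a2@(0,1):B a3@(0,2):A a4@(0,4):B

2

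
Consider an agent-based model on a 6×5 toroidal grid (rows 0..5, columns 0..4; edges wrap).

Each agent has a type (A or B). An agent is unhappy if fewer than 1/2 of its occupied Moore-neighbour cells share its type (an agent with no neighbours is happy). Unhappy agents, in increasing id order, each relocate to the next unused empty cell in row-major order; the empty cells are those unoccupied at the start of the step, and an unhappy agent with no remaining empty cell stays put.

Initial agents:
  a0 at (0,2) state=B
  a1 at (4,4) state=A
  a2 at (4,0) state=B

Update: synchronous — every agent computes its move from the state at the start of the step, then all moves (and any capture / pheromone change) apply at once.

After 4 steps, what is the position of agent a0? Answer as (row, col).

(0, 2)

t=1: a0@(0,2):B a1@(0,0):A a2@(0,1):B
t=2: a0@(0,2):B a1@(0,3):A a2@(0,1):B
t=3: a0@(0,2):B a1@(0,0):A a2@(0,1):B
t=4: a0@(0,2):B a1@(0,3):A a2@(0,1):B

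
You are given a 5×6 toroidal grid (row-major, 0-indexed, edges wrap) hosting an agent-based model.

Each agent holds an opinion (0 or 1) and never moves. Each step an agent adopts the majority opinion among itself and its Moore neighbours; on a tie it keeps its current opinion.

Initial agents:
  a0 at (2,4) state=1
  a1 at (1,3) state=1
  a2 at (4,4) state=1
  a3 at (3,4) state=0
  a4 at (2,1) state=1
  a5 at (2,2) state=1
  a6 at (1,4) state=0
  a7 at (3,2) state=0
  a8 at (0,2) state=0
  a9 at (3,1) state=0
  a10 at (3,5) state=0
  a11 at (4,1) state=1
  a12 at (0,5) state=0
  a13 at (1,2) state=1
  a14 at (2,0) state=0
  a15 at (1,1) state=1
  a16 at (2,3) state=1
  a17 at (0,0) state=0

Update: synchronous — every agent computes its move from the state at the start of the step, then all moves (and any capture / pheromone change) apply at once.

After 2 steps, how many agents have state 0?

t=1: a0@(2,4):1 a1@(1,3):1 a2@(4,4):0 a3@(3,4):1 a4@(2,1):1 a5@(2,2):1 a6@(1,4):1 a7@(3,2):1 a8@(0,2):1 a9@(3,1):0 a10@(3,5):0 a11@(4,1):0 a12@(0,5):0 a13@(1,2):1 a14@(2,0):0 a15@(1,1):1 a16@(2,3):1 a17@(0,0):0
t=2: (unchanged — steady state)

7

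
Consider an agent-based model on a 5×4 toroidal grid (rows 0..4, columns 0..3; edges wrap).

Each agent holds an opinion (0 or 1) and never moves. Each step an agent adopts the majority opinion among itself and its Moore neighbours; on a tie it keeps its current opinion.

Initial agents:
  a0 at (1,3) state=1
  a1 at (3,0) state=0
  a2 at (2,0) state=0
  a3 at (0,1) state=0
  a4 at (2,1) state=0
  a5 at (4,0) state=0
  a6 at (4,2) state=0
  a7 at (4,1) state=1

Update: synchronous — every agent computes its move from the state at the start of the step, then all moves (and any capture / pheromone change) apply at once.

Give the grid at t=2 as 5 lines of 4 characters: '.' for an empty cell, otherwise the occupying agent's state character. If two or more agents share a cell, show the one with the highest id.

t=1: a0@(1,3):1 a1@(3,0):0 a2@(2,0):0 a3@(0,1):0 a4@(2,1):0 a5@(4,0):0 a6@(4,2):0 a7@(4,1):0
t=2: (unchanged — steady state)

.0..
...1
00..
0...
000.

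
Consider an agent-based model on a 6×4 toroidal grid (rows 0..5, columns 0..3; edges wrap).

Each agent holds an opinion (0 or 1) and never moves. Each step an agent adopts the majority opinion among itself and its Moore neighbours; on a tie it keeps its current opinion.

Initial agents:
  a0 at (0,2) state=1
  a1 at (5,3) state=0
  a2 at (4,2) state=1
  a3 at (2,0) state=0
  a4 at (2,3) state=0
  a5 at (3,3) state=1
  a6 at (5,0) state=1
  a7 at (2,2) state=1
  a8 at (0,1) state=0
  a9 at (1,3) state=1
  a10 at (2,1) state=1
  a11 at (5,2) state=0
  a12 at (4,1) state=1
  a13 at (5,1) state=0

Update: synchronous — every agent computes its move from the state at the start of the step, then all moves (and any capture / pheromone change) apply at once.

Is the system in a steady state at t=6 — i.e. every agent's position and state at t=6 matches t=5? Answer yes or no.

t=1: a0@(0,2):0 a1@(5,3):1 a2@(4,2):1 a3@(2,0):1 a4@(2,3):1 a5@(3,3):1 a6@(5,0):0 a7@(2,2):1 a8@(0,1):0 a9@(1,3):1 a10@(2,1):1 a11@(5,2):0 a12@(4,1):1 a13@(5,1):1
t=2: a0@(0,2):0 a1@(5,3):0 a2@(4,2):1 a3@(2,0):1 a4@(2,3):1 a5@(3,3):1 a6@(5,0):1 a7@(2,2):1 a8@(0,1):0 a9@(1,3):1 a10@(2,1):1 a11@(5,2):1 a12@(4,1):1 a13@(5,1):0
t=3: a0@(0,2):0 a1@(5,3):1 a2@(4,2):1 a3@(2,0):1 a4@(2,3):1 a5@(3,3):1 a6@(5,0):0 a7@(2,2):1 a8@(0,1):0 a9@(1,3):1 a10@(2,1):1 a11@(5,2):0 a12@(4,1):1 a13@(5,1):1
t=4: a0@(0,2):0 a1@(5,3):0 a2@(4,2):1 a3@(2,0):1 a4@(2,3):1 a5@(3,3):1 a6@(5,0):1 a7@(2,2):1 a8@(0,1):0 a9@(1,3):1 a10@(2,1):1 a11@(5,2):1 a12@(4,1):1 a13@(5,1):0
t=5: a0@(0,2):0 a1@(5,3):1 a2@(4,2):1 a3@(2,0):1 a4@(2,3):1 a5@(3,3):1 a6@(5,0):0 a7@(2,2):1 a8@(0,1):0 a9@(1,3):1 a10@(2,1):1 a11@(5,2):0 a12@(4,1):1 a13@(5,1):1
t=6: a0@(0,2):0 a1@(5,3):0 a2@(4,2):1 a3@(2,0):1 a4@(2,3):1 a5@(3,3):1 a6@(5,0):1 a7@(2,2):1 a8@(0,1):0 a9@(1,3):1 a10@(2,1):1 a11@(5,2):1 a12@(4,1):1 a13@(5,1):0

no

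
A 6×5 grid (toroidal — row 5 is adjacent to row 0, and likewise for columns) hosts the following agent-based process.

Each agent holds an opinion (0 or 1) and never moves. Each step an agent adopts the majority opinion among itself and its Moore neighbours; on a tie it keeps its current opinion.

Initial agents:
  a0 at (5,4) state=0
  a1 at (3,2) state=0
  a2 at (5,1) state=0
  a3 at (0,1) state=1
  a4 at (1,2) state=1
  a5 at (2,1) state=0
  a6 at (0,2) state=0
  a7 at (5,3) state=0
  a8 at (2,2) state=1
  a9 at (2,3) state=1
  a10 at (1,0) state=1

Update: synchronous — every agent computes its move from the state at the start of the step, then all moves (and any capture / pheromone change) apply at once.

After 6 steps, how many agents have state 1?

t=1: a0@(5,4):0 a1@(3,2):0 a2@(5,1):0 a3@(0,1):1 a4@(1,2):1 a5@(2,1):1 a6@(0,2):0 a7@(5,3):0 a8@(2,2):1 a9@(2,3):1 a10@(1,0):1
t=2: a0@(5,4):0 a1@(3,2):1 a2@(5,1):0 a3@(0,1):1 a4@(1,2):1 a5@(2,1):1 a6@(0,2):0 a7@(5,3):0 a8@(2,2):1 a9@(2,3):1 a10@(1,0):1
t=3: (unchanged — steady state)

7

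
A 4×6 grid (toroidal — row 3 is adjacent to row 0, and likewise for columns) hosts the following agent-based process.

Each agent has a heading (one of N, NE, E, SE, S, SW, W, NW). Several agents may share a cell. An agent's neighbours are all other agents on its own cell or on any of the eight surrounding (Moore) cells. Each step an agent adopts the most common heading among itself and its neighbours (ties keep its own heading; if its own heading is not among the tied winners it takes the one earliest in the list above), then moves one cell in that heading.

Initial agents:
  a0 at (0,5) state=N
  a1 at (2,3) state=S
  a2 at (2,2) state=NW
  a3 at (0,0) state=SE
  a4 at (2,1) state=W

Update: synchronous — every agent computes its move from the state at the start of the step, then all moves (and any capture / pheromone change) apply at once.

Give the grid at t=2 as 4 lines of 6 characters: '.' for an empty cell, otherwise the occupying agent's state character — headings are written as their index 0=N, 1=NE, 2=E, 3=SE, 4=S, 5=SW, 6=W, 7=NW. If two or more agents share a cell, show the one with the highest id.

7..4..
......
..3..6
......

t=1: a0@(3,5):N a1@(3,3):S a2@(1,1):NW a3@(1,1):SE a4@(2,0):W
t=2: a0@(2,5):N a1@(0,3):S a2@(0,0):NW a3@(2,2):SE a4@(2,5):W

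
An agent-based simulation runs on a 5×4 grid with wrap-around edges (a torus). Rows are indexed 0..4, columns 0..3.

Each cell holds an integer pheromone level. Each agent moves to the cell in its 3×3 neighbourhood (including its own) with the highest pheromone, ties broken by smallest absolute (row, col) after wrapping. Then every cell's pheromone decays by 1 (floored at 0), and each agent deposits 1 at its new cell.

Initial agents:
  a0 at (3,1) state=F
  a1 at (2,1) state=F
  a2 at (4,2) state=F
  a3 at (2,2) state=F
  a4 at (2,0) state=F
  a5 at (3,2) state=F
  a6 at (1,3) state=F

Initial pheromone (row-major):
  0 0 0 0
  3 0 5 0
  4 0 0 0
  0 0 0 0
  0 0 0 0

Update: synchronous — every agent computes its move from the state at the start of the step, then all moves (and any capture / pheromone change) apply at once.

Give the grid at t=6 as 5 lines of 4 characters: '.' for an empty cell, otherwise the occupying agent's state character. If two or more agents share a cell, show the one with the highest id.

t=1: a0@(2,0) a1@(1,2) a2@(0,1) a3@(1,2) a4@(2,0) a5@(2,1) a6@(1,2) | pheromone: 0 1 0 0 / 2 0 7 0 / 5 1 0 0 / 0 0 0 0 / 0 0 0 0
t=2: a0@(2,0) a1@(1,2) a2@(1,2) a3@(1,2) a4@(2,0) a5@(1,2) a6@(1,2) | pheromone: 0 0 0 0 / 1 0 11 0 / 6 0 0 0 / 0 0 0 0 / 0 0 0 0
t=3: a0@(2,0) a1@(1,2) a2@(1,2) a3@(1,2) a4@(2,0) a5@(1,2) a6@(1,2) | pheromone: 0 0 0 0 / 0 0 15 0 / 7 0 0 0 / 0 0 0 0 / 0 0 0 0
t=4: a0@(2,0) a1@(1,2) a2@(1,2) a3@(1,2) a4@(2,0) a5@(1,2) a6@(1,2) | pheromone: 0 0 0 0 / 0 0 19 0 / 8 0 0 0 / 0 0 0 0 / 0 0 0 0
t=5: a0@(2,0) a1@(1,2) a2@(1,2) a3@(1,2) a4@(2,0) a5@(1,2) a6@(1,2) | pheromone: 0 0 0 0 / 0 0 23 0 / 9 0 0 0 / 0 0 0 0 / 0 0 0 0
t=6: a0@(2,0) a1@(1,2) a2@(1,2) a3@(1,2) a4@(2,0) a5@(1,2) a6@(1,2) | pheromone: 0 0 0 0 / 0 0 27 0 / 10 0 0 0 / 0 0 0 0 / 0 0 0 0

....
..F.
F...
....
....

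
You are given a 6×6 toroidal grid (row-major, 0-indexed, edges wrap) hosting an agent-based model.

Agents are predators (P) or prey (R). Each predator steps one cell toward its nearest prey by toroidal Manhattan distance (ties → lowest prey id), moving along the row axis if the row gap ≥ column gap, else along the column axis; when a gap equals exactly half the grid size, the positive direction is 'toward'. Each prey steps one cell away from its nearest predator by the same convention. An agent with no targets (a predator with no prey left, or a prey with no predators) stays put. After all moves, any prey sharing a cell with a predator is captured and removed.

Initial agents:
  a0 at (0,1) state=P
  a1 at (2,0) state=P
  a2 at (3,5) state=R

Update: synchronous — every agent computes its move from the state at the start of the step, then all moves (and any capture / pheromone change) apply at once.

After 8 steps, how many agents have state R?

1

t=1: a0@(1,1):P a1@(3,0):P a2@(4,5):R
t=2: a0@(2,1):P a1@(4,0):P a2@(5,5):R
t=3: a0@(3,1):P a1@(5,0):P a2@(0,5):R
t=4: a0@(4,1):P a1@(0,0):P a2@(1,5):R
t=5: a0@(5,1):P a1@(1,0):P a2@(2,5):R
t=6: a0@(0,1):P a1@(2,0):P a2@(3,5):R
t=7: a0@(1,1):P a1@(3,0):P a2@(4,5):R
t=8: a0@(2,1):P a1@(4,0):P a2@(5,5):R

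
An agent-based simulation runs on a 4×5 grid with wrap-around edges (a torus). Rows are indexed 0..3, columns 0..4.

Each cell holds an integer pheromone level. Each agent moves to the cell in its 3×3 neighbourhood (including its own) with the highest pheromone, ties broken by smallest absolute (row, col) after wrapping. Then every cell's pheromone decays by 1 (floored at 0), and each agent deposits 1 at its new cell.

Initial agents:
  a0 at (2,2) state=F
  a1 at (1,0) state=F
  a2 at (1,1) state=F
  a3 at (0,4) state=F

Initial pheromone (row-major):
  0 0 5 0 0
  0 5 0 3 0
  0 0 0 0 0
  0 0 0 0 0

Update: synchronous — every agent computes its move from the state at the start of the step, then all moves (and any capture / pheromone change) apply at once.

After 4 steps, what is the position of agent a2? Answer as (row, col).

t=1: a0@(1,1) a1@(1,1) a2@(0,2) a3@(1,3) | pheromone: 0 0 5 0 0 / 0 6 0 3 0 / 0 0 0 0 0 / 0 0 0 0 0
t=2: a0@(1,1) a1@(1,1) a2@(1,1) a3@(0,2) | pheromone: 0 0 5 0 0 / 0 8 0 2 0 / 0 0 0 0 0 / 0 0 0 0 0
t=3: a0@(1,1) a1@(1,1) a2@(1,1) a3@(1,1) | pheromone: 0 0 4 0 0 / 0 11 0 1 0 / 0 0 0 0 0 / 0 0 0 0 0
t=4: a0@(1,1) a1@(1,1) a2@(1,1) a3@(1,1) | pheromone: 0 0 3 0 0 / 0 14 0 0 0 / 0 0 0 0 0 / 0 0 0 0 0

(1, 1)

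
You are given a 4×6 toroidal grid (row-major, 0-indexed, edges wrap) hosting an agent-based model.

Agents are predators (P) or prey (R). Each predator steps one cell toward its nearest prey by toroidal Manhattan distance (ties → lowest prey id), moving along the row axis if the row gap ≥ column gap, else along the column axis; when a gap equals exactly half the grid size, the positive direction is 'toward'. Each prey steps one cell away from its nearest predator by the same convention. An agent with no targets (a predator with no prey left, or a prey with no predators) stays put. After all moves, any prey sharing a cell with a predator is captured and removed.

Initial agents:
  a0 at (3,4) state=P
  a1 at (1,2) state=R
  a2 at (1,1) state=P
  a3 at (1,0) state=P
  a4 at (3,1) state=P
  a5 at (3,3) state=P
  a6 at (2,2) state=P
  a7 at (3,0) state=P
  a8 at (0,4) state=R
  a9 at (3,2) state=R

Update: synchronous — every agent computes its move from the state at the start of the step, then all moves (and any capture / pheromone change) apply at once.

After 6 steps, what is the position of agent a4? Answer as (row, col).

(3, 1)

t=1: a0@(0,4):P a1@(1,3):R a2@(1,2):P a3@(1,1):P a4@(3,2):P a5@(3,2):P a6@(1,2):P a7@(3,1):P a8@(1,4):R a9@(3,3):R
t=2: a0@(1,4):P a2@(1,3):P a3@(1,2):P a4@(3,3):P a5@(3,3):P a6@(1,3):P a7@(3,2):P a8@(2,4):R a9@(3,4):R
t=3: a0@(2,4):P a2@(2,3):P a3@(1,3):P a4@(3,4):P a5@(3,4):P a6@(2,3):P a7@(3,3):P a9@(3,5):R
t=4: a0@(3,4):P a2@(2,4):P a3@(2,3):P a4@(3,5):P a5@(3,5):P a6@(2,4):P a7@(3,4):P a9@(3,0):R
t=5: a0@(3,5):P a2@(2,5):P a3@(2,4):P a4@(3,0):P a5@(3,0):P a6@(2,5):P a7@(3,5):P a9@(3,1):R
t=6: a0@(3,0):P a2@(2,0):P a3@(2,5):P a4@(3,1):P a5@(3,1):P a6@(2,0):P a7@(3,0):P a9@(3,2):R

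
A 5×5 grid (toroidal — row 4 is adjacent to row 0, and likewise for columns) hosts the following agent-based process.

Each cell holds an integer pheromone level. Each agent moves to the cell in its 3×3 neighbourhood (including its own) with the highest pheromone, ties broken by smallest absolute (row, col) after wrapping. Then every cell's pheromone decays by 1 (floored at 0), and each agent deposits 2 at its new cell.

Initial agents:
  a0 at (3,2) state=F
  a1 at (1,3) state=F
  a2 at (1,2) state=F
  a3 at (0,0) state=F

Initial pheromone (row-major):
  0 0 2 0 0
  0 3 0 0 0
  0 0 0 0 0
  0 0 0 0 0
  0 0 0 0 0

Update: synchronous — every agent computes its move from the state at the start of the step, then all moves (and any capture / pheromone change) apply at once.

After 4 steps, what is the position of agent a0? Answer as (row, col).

t=1: a0@(2,1) a1@(0,2) a2@(1,1) a3@(1,1) | pheromone: 0 0 3 0 0 / 0 6 0 0 0 / 0 2 0 0 0 / 0 0 0 0 0 / 0 0 0 0 0
t=2: a0@(1,1) a1@(1,1) a2@(1,1) a3@(1,1) | pheromone: 0 0 2 0 0 / 0 13 0 0 0 / 0 1 0 0 0 / 0 0 0 0 0 / 0 0 0 0 0
t=3: a0@(1,1) a1@(1,1) a2@(1,1) a3@(1,1) | pheromone: 0 0 1 0 0 / 0 20 0 0 0 / 0 0 0 0 0 / 0 0 0 0 0 / 0 0 0 0 0
t=4: a0@(1,1) a1@(1,1) a2@(1,1) a3@(1,1) | pheromone: 0 0 0 0 0 / 0 27 0 0 0 / 0 0 0 0 0 / 0 0 0 0 0 / 0 0 0 0 0

(1, 1)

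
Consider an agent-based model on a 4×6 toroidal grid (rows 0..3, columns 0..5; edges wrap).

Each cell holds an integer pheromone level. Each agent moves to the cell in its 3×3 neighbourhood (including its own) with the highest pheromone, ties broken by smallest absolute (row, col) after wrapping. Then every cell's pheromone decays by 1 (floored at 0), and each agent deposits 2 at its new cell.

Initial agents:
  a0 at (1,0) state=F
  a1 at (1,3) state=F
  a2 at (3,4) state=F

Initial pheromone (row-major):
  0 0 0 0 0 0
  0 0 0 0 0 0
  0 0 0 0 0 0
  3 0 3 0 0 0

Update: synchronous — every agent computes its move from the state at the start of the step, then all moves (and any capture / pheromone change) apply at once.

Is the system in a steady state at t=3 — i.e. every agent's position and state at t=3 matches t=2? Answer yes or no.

yes

t=1: a0@(0,0) a1@(0,2) a2@(0,3) | pheromone: 2 0 2 2 0 0 / 0 0 0 0 0 0 / 0 0 0 0 0 0 / 2 0 2 0 0 0
t=2: a0@(0,0) a1@(0,2) a2@(0,2) | pheromone: 3 0 5 1 0 0 / 0 0 0 0 0 0 / 0 0 0 0 0 0 / 1 0 1 0 0 0
t=3: a0@(0,0) a1@(0,2) a2@(0,2) | pheromone: 4 0 8 0 0 0 / 0 0 0 0 0 0 / 0 0 0 0 0 0 / 0 0 0 0 0 0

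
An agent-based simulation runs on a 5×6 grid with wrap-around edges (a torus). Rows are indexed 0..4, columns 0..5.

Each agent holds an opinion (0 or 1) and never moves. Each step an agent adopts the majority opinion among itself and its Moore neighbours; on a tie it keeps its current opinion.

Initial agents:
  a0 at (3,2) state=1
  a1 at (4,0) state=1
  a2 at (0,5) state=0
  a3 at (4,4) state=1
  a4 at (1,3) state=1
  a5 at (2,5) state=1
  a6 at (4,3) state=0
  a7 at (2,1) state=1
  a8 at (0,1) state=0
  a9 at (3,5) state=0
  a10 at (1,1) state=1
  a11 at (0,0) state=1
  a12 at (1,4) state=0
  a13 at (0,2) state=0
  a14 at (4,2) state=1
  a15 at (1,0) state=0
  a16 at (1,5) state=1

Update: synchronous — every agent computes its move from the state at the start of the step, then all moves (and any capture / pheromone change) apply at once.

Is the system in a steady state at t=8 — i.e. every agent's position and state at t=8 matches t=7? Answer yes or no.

yes

t=1: a0@(3,2):1 a1@(4,0):0 a2@(0,5):1 a3@(4,4):0 a4@(1,3):0 a5@(2,5):0 a6@(4,3):1 a7@(2,1):1 a8@(0,1):1 a9@(3,5):1 a10@(1,1):1 a11@(0,0):1 a12@(1,4):1 a13@(0,2):0 a14@(4,2):0 a15@(1,0):1 a16@(1,5):1
t=2: a0@(3,2):1 a1@(4,0):1 a2@(0,5):1 a3@(4,4):1 a4@(1,3):0 a5@(2,5):1 a6@(4,3):0 a7@(2,1):1 a8@(0,1):1 a9@(3,5):0 a10@(1,1):1 a11@(0,0):1 a12@(1,4):1 a13@(0,2):0 a14@(4,2):1 a15@(1,0):1 a16@(1,5):1
t=3: a0@(3,2):1 a1@(4,0):1 a2@(0,5):1 a3@(4,4):1 a4@(1,3):0 a5@(2,5):1 a6@(4,3):1 a7@(2,1):1 a8@(0,1):1 a9@(3,5):1 a10@(1,1):1 a11@(0,0):1 a12@(1,4):1 a13@(0,2):0 a14@(4,2):1 a15@(1,0):1 a16@(1,5):1
t=4: a0@(3,2):1 a1@(4,0):1 a2@(0,5):1 a3@(4,4):1 a4@(1,3):0 a5@(2,5):1 a6@(4,3):1 a7@(2,1):1 a8@(0,1):1 a9@(3,5):1 a10@(1,1):1 a11@(0,0):1 a12@(1,4):1 a13@(0,2):1 a14@(4,2):1 a15@(1,0):1 a16@(1,5):1
t=5: a0@(3,2):1 a1@(4,0):1 a2@(0,5):1 a3@(4,4):1 a4@(1,3):1 a5@(2,5):1 a6@(4,3):1 a7@(2,1):1 a8@(0,1):1 a9@(3,5):1 a10@(1,1):1 a11@(0,0):1 a12@(1,4):1 a13@(0,2):1 a14@(4,2):1 a15@(1,0):1 a16@(1,5):1
t=6: (unchanged — steady state)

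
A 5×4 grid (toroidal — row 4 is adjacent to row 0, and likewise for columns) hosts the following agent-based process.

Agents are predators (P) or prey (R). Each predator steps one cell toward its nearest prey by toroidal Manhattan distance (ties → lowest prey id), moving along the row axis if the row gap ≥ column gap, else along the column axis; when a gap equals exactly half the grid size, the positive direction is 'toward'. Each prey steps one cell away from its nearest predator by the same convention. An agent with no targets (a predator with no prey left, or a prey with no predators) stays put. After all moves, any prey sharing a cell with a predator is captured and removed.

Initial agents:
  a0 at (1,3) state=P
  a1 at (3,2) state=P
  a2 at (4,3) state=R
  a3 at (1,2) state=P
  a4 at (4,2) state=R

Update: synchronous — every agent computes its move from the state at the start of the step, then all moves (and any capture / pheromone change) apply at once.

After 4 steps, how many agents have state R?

t=1: a0@(0,3):P a1@(4,2):P a2@(3,3):R a3@(0,2):P
t=2: a0@(4,3):P a1@(3,2):P a2@(2,3):R a3@(4,2):P
t=3: a0@(3,3):P a1@(2,2):P a2@(1,3):R a3@(3,2):P
t=4: a0@(2,3):P a1@(1,2):P a2@(0,3):R a3@(2,2):P

1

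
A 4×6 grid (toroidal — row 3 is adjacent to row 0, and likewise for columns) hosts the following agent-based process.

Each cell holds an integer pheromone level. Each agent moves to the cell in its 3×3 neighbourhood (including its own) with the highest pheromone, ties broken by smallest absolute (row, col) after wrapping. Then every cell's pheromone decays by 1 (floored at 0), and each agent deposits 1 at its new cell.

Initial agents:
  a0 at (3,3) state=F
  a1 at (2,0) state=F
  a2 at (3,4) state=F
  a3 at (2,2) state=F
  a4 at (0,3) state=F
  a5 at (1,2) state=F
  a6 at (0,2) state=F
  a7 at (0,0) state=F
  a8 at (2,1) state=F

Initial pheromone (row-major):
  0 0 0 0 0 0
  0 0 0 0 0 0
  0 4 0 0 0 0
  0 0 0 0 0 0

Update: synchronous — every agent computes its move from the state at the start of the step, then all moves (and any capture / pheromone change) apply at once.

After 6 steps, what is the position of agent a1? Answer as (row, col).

(2, 1)

t=1: a0@(0,2) a1@(2,1) a2@(0,3) a3@(2,1) a4@(0,2) a5@(2,1) a6@(0,1) a7@(0,0) a8@(2,1) | pheromone: 1 1 2 1 0 0 / 0 0 0 0 0 0 / 0 7 0 0 0 0 / 0 0 0 0 0 0
t=2: a0@(0,2) a1@(2,1) a2@(0,2) a3@(2,1) a4@(0,2) a5@(2,1) a6@(0,2) a7@(0,0) a8@(2,1) | pheromone: 1 0 5 0 0 0 / 0 0 0 0 0 0 / 0 10 0 0 0 0 / 0 0 0 0 0 0
t=3: a0@(0,2) a1@(2,1) a2@(0,2) a3@(2,1) a4@(0,2) a5@(2,1) a6@(0,2) a7@(0,0) a8@(2,1) | pheromone: 1 0 8 0 0 0 / 0 0 0 0 0 0 / 0 13 0 0 0 0 / 0 0 0 0 0 0
t=4: a0@(0,2) a1@(2,1) a2@(0,2) a3@(2,1) a4@(0,2) a5@(2,1) a6@(0,2) a7@(0,0) a8@(2,1) | pheromone: 1 0 11 0 0 0 / 0 0 0 0 0 0 / 0 16 0 0 0 0 / 0 0 0 0 0 0
t=5: a0@(0,2) a1@(2,1) a2@(0,2) a3@(2,1) a4@(0,2) a5@(2,1) a6@(0,2) a7@(0,0) a8@(2,1) | pheromone: 1 0 14 0 0 0 / 0 0 0 0 0 0 / 0 19 0 0 0 0 / 0 0 0 0 0 0
t=6: a0@(0,2) a1@(2,1) a2@(0,2) a3@(2,1) a4@(0,2) a5@(2,1) a6@(0,2) a7@(0,0) a8@(2,1) | pheromone: 1 0 17 0 0 0 / 0 0 0 0 0 0 / 0 22 0 0 0 0 / 0 0 0 0 0 0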